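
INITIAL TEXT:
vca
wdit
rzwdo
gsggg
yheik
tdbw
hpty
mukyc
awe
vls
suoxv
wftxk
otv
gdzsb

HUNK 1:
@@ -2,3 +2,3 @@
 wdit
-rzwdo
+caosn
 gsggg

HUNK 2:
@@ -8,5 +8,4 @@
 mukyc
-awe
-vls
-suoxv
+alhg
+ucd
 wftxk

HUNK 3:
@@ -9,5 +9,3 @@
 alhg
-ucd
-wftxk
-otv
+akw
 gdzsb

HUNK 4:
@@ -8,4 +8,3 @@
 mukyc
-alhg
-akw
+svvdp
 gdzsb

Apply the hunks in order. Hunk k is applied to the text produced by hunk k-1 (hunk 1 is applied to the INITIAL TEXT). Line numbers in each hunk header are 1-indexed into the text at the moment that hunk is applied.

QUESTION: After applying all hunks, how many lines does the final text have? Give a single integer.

Answer: 10

Derivation:
Hunk 1: at line 2 remove [rzwdo] add [caosn] -> 14 lines: vca wdit caosn gsggg yheik tdbw hpty mukyc awe vls suoxv wftxk otv gdzsb
Hunk 2: at line 8 remove [awe,vls,suoxv] add [alhg,ucd] -> 13 lines: vca wdit caosn gsggg yheik tdbw hpty mukyc alhg ucd wftxk otv gdzsb
Hunk 3: at line 9 remove [ucd,wftxk,otv] add [akw] -> 11 lines: vca wdit caosn gsggg yheik tdbw hpty mukyc alhg akw gdzsb
Hunk 4: at line 8 remove [alhg,akw] add [svvdp] -> 10 lines: vca wdit caosn gsggg yheik tdbw hpty mukyc svvdp gdzsb
Final line count: 10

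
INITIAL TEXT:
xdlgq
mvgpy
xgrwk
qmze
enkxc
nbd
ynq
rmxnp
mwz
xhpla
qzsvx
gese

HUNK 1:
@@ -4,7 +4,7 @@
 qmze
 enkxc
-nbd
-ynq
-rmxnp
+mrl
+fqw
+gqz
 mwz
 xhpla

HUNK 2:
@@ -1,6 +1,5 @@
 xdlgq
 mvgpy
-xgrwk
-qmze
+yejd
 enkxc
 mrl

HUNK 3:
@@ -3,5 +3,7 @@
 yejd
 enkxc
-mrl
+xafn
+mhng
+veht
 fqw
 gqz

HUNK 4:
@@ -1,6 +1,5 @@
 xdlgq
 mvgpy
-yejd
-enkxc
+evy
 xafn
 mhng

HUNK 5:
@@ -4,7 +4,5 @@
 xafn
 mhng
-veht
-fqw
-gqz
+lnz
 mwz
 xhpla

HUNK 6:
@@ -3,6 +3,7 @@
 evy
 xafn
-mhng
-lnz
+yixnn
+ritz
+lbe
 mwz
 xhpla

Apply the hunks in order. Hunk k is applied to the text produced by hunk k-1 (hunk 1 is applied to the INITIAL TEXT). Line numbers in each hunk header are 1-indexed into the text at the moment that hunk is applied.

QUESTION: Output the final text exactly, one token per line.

Hunk 1: at line 4 remove [nbd,ynq,rmxnp] add [mrl,fqw,gqz] -> 12 lines: xdlgq mvgpy xgrwk qmze enkxc mrl fqw gqz mwz xhpla qzsvx gese
Hunk 2: at line 1 remove [xgrwk,qmze] add [yejd] -> 11 lines: xdlgq mvgpy yejd enkxc mrl fqw gqz mwz xhpla qzsvx gese
Hunk 3: at line 3 remove [mrl] add [xafn,mhng,veht] -> 13 lines: xdlgq mvgpy yejd enkxc xafn mhng veht fqw gqz mwz xhpla qzsvx gese
Hunk 4: at line 1 remove [yejd,enkxc] add [evy] -> 12 lines: xdlgq mvgpy evy xafn mhng veht fqw gqz mwz xhpla qzsvx gese
Hunk 5: at line 4 remove [veht,fqw,gqz] add [lnz] -> 10 lines: xdlgq mvgpy evy xafn mhng lnz mwz xhpla qzsvx gese
Hunk 6: at line 3 remove [mhng,lnz] add [yixnn,ritz,lbe] -> 11 lines: xdlgq mvgpy evy xafn yixnn ritz lbe mwz xhpla qzsvx gese

Answer: xdlgq
mvgpy
evy
xafn
yixnn
ritz
lbe
mwz
xhpla
qzsvx
gese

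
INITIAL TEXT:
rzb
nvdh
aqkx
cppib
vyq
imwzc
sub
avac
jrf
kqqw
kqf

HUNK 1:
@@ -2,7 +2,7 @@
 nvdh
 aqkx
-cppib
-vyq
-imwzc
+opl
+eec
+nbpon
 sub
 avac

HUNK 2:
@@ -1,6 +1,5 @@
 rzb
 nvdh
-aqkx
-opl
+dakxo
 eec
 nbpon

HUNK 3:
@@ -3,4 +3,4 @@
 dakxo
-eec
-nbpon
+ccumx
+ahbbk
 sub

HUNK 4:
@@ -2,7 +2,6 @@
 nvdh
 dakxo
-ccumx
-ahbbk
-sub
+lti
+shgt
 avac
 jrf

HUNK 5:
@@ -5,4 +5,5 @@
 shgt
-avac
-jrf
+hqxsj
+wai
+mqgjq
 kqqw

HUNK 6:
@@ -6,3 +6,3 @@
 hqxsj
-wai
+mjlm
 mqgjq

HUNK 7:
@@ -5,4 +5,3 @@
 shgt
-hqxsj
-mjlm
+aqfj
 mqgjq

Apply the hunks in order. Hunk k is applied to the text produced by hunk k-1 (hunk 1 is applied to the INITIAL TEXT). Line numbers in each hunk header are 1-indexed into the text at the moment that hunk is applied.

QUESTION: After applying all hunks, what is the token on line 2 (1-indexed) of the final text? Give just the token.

Answer: nvdh

Derivation:
Hunk 1: at line 2 remove [cppib,vyq,imwzc] add [opl,eec,nbpon] -> 11 lines: rzb nvdh aqkx opl eec nbpon sub avac jrf kqqw kqf
Hunk 2: at line 1 remove [aqkx,opl] add [dakxo] -> 10 lines: rzb nvdh dakxo eec nbpon sub avac jrf kqqw kqf
Hunk 3: at line 3 remove [eec,nbpon] add [ccumx,ahbbk] -> 10 lines: rzb nvdh dakxo ccumx ahbbk sub avac jrf kqqw kqf
Hunk 4: at line 2 remove [ccumx,ahbbk,sub] add [lti,shgt] -> 9 lines: rzb nvdh dakxo lti shgt avac jrf kqqw kqf
Hunk 5: at line 5 remove [avac,jrf] add [hqxsj,wai,mqgjq] -> 10 lines: rzb nvdh dakxo lti shgt hqxsj wai mqgjq kqqw kqf
Hunk 6: at line 6 remove [wai] add [mjlm] -> 10 lines: rzb nvdh dakxo lti shgt hqxsj mjlm mqgjq kqqw kqf
Hunk 7: at line 5 remove [hqxsj,mjlm] add [aqfj] -> 9 lines: rzb nvdh dakxo lti shgt aqfj mqgjq kqqw kqf
Final line 2: nvdh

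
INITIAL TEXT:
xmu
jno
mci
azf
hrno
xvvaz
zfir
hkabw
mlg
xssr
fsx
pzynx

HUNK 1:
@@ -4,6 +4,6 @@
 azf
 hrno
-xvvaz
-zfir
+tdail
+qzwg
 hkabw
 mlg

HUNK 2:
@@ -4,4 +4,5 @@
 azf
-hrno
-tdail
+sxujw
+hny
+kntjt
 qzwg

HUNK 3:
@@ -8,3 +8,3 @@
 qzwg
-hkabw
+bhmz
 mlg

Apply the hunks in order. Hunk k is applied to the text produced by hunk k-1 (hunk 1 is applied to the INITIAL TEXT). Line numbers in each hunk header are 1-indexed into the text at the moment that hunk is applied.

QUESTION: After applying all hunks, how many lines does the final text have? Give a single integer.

Hunk 1: at line 4 remove [xvvaz,zfir] add [tdail,qzwg] -> 12 lines: xmu jno mci azf hrno tdail qzwg hkabw mlg xssr fsx pzynx
Hunk 2: at line 4 remove [hrno,tdail] add [sxujw,hny,kntjt] -> 13 lines: xmu jno mci azf sxujw hny kntjt qzwg hkabw mlg xssr fsx pzynx
Hunk 3: at line 8 remove [hkabw] add [bhmz] -> 13 lines: xmu jno mci azf sxujw hny kntjt qzwg bhmz mlg xssr fsx pzynx
Final line count: 13

Answer: 13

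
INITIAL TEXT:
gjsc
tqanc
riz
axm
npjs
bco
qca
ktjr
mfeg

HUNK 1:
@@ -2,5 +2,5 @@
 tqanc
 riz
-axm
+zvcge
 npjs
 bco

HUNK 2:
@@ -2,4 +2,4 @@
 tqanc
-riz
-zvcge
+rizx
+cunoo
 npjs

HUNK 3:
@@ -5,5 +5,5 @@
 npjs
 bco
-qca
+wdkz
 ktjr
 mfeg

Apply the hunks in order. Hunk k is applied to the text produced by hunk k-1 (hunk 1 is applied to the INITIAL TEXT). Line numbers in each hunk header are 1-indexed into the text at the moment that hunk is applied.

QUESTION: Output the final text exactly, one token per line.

Answer: gjsc
tqanc
rizx
cunoo
npjs
bco
wdkz
ktjr
mfeg

Derivation:
Hunk 1: at line 2 remove [axm] add [zvcge] -> 9 lines: gjsc tqanc riz zvcge npjs bco qca ktjr mfeg
Hunk 2: at line 2 remove [riz,zvcge] add [rizx,cunoo] -> 9 lines: gjsc tqanc rizx cunoo npjs bco qca ktjr mfeg
Hunk 3: at line 5 remove [qca] add [wdkz] -> 9 lines: gjsc tqanc rizx cunoo npjs bco wdkz ktjr mfeg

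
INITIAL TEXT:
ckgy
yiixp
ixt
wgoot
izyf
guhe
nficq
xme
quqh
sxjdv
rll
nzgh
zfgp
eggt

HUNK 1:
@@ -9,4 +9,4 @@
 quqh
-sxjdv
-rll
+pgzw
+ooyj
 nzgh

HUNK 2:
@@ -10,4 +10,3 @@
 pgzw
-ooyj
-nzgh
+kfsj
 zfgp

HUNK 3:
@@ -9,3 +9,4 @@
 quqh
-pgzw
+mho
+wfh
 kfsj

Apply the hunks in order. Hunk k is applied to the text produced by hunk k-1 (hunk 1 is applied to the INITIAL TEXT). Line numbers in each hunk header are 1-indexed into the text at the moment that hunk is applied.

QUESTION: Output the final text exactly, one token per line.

Hunk 1: at line 9 remove [sxjdv,rll] add [pgzw,ooyj] -> 14 lines: ckgy yiixp ixt wgoot izyf guhe nficq xme quqh pgzw ooyj nzgh zfgp eggt
Hunk 2: at line 10 remove [ooyj,nzgh] add [kfsj] -> 13 lines: ckgy yiixp ixt wgoot izyf guhe nficq xme quqh pgzw kfsj zfgp eggt
Hunk 3: at line 9 remove [pgzw] add [mho,wfh] -> 14 lines: ckgy yiixp ixt wgoot izyf guhe nficq xme quqh mho wfh kfsj zfgp eggt

Answer: ckgy
yiixp
ixt
wgoot
izyf
guhe
nficq
xme
quqh
mho
wfh
kfsj
zfgp
eggt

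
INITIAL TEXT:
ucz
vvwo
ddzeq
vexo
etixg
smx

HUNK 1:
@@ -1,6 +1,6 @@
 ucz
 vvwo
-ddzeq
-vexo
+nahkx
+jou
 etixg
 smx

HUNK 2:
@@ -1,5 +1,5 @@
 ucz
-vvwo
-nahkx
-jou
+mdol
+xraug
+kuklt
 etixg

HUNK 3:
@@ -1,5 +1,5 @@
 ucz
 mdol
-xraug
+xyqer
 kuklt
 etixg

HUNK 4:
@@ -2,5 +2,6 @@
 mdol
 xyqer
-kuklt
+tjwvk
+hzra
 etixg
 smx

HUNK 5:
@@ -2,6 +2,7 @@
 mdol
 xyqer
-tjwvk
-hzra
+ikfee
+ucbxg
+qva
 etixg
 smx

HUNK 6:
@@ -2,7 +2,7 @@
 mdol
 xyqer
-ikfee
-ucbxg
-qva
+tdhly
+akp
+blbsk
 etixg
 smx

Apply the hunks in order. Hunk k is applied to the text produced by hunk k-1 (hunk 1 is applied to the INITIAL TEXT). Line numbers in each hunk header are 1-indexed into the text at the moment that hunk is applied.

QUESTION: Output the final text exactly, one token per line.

Answer: ucz
mdol
xyqer
tdhly
akp
blbsk
etixg
smx

Derivation:
Hunk 1: at line 1 remove [ddzeq,vexo] add [nahkx,jou] -> 6 lines: ucz vvwo nahkx jou etixg smx
Hunk 2: at line 1 remove [vvwo,nahkx,jou] add [mdol,xraug,kuklt] -> 6 lines: ucz mdol xraug kuklt etixg smx
Hunk 3: at line 1 remove [xraug] add [xyqer] -> 6 lines: ucz mdol xyqer kuklt etixg smx
Hunk 4: at line 2 remove [kuklt] add [tjwvk,hzra] -> 7 lines: ucz mdol xyqer tjwvk hzra etixg smx
Hunk 5: at line 2 remove [tjwvk,hzra] add [ikfee,ucbxg,qva] -> 8 lines: ucz mdol xyqer ikfee ucbxg qva etixg smx
Hunk 6: at line 2 remove [ikfee,ucbxg,qva] add [tdhly,akp,blbsk] -> 8 lines: ucz mdol xyqer tdhly akp blbsk etixg smx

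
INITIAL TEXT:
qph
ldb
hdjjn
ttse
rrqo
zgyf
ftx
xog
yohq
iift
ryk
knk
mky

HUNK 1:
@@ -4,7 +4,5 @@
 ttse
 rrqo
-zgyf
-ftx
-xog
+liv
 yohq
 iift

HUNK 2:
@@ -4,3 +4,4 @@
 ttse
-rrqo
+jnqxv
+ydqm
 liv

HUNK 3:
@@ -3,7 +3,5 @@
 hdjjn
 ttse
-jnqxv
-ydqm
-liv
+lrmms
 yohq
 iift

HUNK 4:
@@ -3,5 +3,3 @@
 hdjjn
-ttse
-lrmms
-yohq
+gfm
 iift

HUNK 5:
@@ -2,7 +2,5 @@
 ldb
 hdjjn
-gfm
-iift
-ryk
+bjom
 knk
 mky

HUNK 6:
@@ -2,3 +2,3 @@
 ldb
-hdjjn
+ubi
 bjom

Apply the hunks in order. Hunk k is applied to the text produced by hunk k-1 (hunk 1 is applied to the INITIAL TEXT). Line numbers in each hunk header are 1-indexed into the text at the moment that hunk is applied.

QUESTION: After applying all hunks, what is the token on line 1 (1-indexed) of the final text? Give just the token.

Answer: qph

Derivation:
Hunk 1: at line 4 remove [zgyf,ftx,xog] add [liv] -> 11 lines: qph ldb hdjjn ttse rrqo liv yohq iift ryk knk mky
Hunk 2: at line 4 remove [rrqo] add [jnqxv,ydqm] -> 12 lines: qph ldb hdjjn ttse jnqxv ydqm liv yohq iift ryk knk mky
Hunk 3: at line 3 remove [jnqxv,ydqm,liv] add [lrmms] -> 10 lines: qph ldb hdjjn ttse lrmms yohq iift ryk knk mky
Hunk 4: at line 3 remove [ttse,lrmms,yohq] add [gfm] -> 8 lines: qph ldb hdjjn gfm iift ryk knk mky
Hunk 5: at line 2 remove [gfm,iift,ryk] add [bjom] -> 6 lines: qph ldb hdjjn bjom knk mky
Hunk 6: at line 2 remove [hdjjn] add [ubi] -> 6 lines: qph ldb ubi bjom knk mky
Final line 1: qph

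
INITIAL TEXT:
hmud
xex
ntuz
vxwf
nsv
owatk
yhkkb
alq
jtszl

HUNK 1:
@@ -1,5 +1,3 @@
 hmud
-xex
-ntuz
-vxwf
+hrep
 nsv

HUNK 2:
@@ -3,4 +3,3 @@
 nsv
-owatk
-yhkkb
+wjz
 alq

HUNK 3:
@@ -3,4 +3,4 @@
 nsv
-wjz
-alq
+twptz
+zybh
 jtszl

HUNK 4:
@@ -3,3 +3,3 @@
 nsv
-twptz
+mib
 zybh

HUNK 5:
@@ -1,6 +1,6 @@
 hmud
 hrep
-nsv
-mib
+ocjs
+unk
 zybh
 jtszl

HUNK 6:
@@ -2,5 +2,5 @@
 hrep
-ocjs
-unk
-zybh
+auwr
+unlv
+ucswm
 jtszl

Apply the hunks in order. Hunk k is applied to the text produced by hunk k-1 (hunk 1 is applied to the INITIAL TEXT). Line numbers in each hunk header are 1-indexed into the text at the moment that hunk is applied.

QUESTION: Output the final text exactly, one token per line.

Hunk 1: at line 1 remove [xex,ntuz,vxwf] add [hrep] -> 7 lines: hmud hrep nsv owatk yhkkb alq jtszl
Hunk 2: at line 3 remove [owatk,yhkkb] add [wjz] -> 6 lines: hmud hrep nsv wjz alq jtszl
Hunk 3: at line 3 remove [wjz,alq] add [twptz,zybh] -> 6 lines: hmud hrep nsv twptz zybh jtszl
Hunk 4: at line 3 remove [twptz] add [mib] -> 6 lines: hmud hrep nsv mib zybh jtszl
Hunk 5: at line 1 remove [nsv,mib] add [ocjs,unk] -> 6 lines: hmud hrep ocjs unk zybh jtszl
Hunk 6: at line 2 remove [ocjs,unk,zybh] add [auwr,unlv,ucswm] -> 6 lines: hmud hrep auwr unlv ucswm jtszl

Answer: hmud
hrep
auwr
unlv
ucswm
jtszl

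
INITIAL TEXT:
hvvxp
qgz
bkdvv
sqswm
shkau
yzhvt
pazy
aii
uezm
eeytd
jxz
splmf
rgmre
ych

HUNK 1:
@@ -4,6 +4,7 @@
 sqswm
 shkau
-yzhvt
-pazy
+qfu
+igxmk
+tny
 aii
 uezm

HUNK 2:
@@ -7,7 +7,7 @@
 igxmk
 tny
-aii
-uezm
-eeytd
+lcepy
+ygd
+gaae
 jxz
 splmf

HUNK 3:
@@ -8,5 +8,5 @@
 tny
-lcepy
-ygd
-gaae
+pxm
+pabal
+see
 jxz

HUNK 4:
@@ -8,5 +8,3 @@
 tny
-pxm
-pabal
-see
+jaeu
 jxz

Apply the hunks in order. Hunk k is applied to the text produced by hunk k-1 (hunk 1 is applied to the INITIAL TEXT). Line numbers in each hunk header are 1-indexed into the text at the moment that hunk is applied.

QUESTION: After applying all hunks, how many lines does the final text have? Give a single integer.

Hunk 1: at line 4 remove [yzhvt,pazy] add [qfu,igxmk,tny] -> 15 lines: hvvxp qgz bkdvv sqswm shkau qfu igxmk tny aii uezm eeytd jxz splmf rgmre ych
Hunk 2: at line 7 remove [aii,uezm,eeytd] add [lcepy,ygd,gaae] -> 15 lines: hvvxp qgz bkdvv sqswm shkau qfu igxmk tny lcepy ygd gaae jxz splmf rgmre ych
Hunk 3: at line 8 remove [lcepy,ygd,gaae] add [pxm,pabal,see] -> 15 lines: hvvxp qgz bkdvv sqswm shkau qfu igxmk tny pxm pabal see jxz splmf rgmre ych
Hunk 4: at line 8 remove [pxm,pabal,see] add [jaeu] -> 13 lines: hvvxp qgz bkdvv sqswm shkau qfu igxmk tny jaeu jxz splmf rgmre ych
Final line count: 13

Answer: 13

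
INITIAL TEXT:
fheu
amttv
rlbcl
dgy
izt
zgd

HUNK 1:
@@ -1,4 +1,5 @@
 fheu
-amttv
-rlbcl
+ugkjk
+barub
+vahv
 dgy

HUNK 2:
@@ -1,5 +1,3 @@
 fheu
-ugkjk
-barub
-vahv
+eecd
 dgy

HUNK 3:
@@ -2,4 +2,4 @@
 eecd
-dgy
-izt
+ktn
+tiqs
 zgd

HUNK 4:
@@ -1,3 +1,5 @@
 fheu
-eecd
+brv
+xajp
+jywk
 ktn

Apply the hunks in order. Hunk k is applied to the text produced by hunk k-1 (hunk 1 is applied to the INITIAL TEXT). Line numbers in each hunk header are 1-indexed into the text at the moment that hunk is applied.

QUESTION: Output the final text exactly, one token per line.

Hunk 1: at line 1 remove [amttv,rlbcl] add [ugkjk,barub,vahv] -> 7 lines: fheu ugkjk barub vahv dgy izt zgd
Hunk 2: at line 1 remove [ugkjk,barub,vahv] add [eecd] -> 5 lines: fheu eecd dgy izt zgd
Hunk 3: at line 2 remove [dgy,izt] add [ktn,tiqs] -> 5 lines: fheu eecd ktn tiqs zgd
Hunk 4: at line 1 remove [eecd] add [brv,xajp,jywk] -> 7 lines: fheu brv xajp jywk ktn tiqs zgd

Answer: fheu
brv
xajp
jywk
ktn
tiqs
zgd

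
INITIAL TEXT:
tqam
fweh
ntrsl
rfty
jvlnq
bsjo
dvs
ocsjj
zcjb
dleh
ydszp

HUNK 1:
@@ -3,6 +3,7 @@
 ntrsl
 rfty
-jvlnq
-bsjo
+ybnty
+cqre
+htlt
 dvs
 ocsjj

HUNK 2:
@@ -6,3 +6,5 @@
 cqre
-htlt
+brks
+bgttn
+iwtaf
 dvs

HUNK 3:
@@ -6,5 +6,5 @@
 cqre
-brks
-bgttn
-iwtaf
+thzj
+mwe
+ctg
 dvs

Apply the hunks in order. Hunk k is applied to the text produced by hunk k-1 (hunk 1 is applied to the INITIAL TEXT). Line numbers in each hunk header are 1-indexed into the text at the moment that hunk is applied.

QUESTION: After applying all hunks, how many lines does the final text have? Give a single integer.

Hunk 1: at line 3 remove [jvlnq,bsjo] add [ybnty,cqre,htlt] -> 12 lines: tqam fweh ntrsl rfty ybnty cqre htlt dvs ocsjj zcjb dleh ydszp
Hunk 2: at line 6 remove [htlt] add [brks,bgttn,iwtaf] -> 14 lines: tqam fweh ntrsl rfty ybnty cqre brks bgttn iwtaf dvs ocsjj zcjb dleh ydszp
Hunk 3: at line 6 remove [brks,bgttn,iwtaf] add [thzj,mwe,ctg] -> 14 lines: tqam fweh ntrsl rfty ybnty cqre thzj mwe ctg dvs ocsjj zcjb dleh ydszp
Final line count: 14

Answer: 14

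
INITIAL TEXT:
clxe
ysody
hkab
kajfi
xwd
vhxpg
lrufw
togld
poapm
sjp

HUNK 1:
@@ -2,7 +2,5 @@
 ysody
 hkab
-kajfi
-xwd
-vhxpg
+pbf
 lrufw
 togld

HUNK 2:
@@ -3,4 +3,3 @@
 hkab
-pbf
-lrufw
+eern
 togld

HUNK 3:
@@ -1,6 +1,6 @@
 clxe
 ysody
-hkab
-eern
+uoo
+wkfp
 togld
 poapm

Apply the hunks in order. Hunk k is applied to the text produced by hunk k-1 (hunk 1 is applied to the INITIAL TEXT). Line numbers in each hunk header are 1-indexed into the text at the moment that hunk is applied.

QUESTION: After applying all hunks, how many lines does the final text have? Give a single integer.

Answer: 7

Derivation:
Hunk 1: at line 2 remove [kajfi,xwd,vhxpg] add [pbf] -> 8 lines: clxe ysody hkab pbf lrufw togld poapm sjp
Hunk 2: at line 3 remove [pbf,lrufw] add [eern] -> 7 lines: clxe ysody hkab eern togld poapm sjp
Hunk 3: at line 1 remove [hkab,eern] add [uoo,wkfp] -> 7 lines: clxe ysody uoo wkfp togld poapm sjp
Final line count: 7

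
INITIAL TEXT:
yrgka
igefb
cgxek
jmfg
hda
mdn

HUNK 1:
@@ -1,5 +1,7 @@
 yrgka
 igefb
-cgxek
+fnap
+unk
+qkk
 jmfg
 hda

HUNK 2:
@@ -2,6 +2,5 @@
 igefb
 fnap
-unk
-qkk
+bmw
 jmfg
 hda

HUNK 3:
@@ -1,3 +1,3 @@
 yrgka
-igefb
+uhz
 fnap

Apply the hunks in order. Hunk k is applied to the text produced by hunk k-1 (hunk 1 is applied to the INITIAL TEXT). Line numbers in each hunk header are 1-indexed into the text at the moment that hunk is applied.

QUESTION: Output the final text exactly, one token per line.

Answer: yrgka
uhz
fnap
bmw
jmfg
hda
mdn

Derivation:
Hunk 1: at line 1 remove [cgxek] add [fnap,unk,qkk] -> 8 lines: yrgka igefb fnap unk qkk jmfg hda mdn
Hunk 2: at line 2 remove [unk,qkk] add [bmw] -> 7 lines: yrgka igefb fnap bmw jmfg hda mdn
Hunk 3: at line 1 remove [igefb] add [uhz] -> 7 lines: yrgka uhz fnap bmw jmfg hda mdn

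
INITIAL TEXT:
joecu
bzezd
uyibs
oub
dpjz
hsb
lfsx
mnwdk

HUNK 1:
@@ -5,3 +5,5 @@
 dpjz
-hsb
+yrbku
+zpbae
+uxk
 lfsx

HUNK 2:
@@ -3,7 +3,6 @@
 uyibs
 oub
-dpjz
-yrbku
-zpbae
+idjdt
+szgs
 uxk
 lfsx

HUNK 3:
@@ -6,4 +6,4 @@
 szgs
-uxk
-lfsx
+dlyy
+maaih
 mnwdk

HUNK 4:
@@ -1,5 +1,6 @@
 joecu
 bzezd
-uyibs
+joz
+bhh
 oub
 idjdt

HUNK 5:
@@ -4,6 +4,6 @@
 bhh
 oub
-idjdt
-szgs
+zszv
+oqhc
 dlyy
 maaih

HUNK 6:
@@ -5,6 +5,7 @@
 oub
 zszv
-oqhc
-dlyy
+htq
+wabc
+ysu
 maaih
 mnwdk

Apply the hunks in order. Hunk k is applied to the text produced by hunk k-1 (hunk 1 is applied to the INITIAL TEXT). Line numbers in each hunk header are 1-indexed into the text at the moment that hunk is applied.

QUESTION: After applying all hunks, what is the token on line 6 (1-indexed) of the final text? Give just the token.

Hunk 1: at line 5 remove [hsb] add [yrbku,zpbae,uxk] -> 10 lines: joecu bzezd uyibs oub dpjz yrbku zpbae uxk lfsx mnwdk
Hunk 2: at line 3 remove [dpjz,yrbku,zpbae] add [idjdt,szgs] -> 9 lines: joecu bzezd uyibs oub idjdt szgs uxk lfsx mnwdk
Hunk 3: at line 6 remove [uxk,lfsx] add [dlyy,maaih] -> 9 lines: joecu bzezd uyibs oub idjdt szgs dlyy maaih mnwdk
Hunk 4: at line 1 remove [uyibs] add [joz,bhh] -> 10 lines: joecu bzezd joz bhh oub idjdt szgs dlyy maaih mnwdk
Hunk 5: at line 4 remove [idjdt,szgs] add [zszv,oqhc] -> 10 lines: joecu bzezd joz bhh oub zszv oqhc dlyy maaih mnwdk
Hunk 6: at line 5 remove [oqhc,dlyy] add [htq,wabc,ysu] -> 11 lines: joecu bzezd joz bhh oub zszv htq wabc ysu maaih mnwdk
Final line 6: zszv

Answer: zszv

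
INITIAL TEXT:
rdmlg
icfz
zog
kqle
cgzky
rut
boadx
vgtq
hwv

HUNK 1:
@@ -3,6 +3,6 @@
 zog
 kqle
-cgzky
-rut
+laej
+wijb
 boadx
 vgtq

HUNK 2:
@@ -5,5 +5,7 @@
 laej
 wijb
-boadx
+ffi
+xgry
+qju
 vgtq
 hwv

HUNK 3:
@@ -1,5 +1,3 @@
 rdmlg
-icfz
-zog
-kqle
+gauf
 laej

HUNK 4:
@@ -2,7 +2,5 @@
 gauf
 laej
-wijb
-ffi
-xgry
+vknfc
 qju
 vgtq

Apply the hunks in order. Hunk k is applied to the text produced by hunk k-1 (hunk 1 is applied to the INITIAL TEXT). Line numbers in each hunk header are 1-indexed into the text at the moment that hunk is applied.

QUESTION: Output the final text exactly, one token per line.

Answer: rdmlg
gauf
laej
vknfc
qju
vgtq
hwv

Derivation:
Hunk 1: at line 3 remove [cgzky,rut] add [laej,wijb] -> 9 lines: rdmlg icfz zog kqle laej wijb boadx vgtq hwv
Hunk 2: at line 5 remove [boadx] add [ffi,xgry,qju] -> 11 lines: rdmlg icfz zog kqle laej wijb ffi xgry qju vgtq hwv
Hunk 3: at line 1 remove [icfz,zog,kqle] add [gauf] -> 9 lines: rdmlg gauf laej wijb ffi xgry qju vgtq hwv
Hunk 4: at line 2 remove [wijb,ffi,xgry] add [vknfc] -> 7 lines: rdmlg gauf laej vknfc qju vgtq hwv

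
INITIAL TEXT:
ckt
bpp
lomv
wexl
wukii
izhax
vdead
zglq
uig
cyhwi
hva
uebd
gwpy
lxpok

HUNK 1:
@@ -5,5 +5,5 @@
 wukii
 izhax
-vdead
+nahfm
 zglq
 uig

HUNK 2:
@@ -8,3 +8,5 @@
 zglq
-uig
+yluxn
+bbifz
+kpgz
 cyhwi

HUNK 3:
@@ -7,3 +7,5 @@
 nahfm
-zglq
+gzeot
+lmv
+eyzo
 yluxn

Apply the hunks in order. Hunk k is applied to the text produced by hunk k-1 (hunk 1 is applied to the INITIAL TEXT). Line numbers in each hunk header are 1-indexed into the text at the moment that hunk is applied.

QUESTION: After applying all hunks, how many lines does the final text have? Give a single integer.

Hunk 1: at line 5 remove [vdead] add [nahfm] -> 14 lines: ckt bpp lomv wexl wukii izhax nahfm zglq uig cyhwi hva uebd gwpy lxpok
Hunk 2: at line 8 remove [uig] add [yluxn,bbifz,kpgz] -> 16 lines: ckt bpp lomv wexl wukii izhax nahfm zglq yluxn bbifz kpgz cyhwi hva uebd gwpy lxpok
Hunk 3: at line 7 remove [zglq] add [gzeot,lmv,eyzo] -> 18 lines: ckt bpp lomv wexl wukii izhax nahfm gzeot lmv eyzo yluxn bbifz kpgz cyhwi hva uebd gwpy lxpok
Final line count: 18

Answer: 18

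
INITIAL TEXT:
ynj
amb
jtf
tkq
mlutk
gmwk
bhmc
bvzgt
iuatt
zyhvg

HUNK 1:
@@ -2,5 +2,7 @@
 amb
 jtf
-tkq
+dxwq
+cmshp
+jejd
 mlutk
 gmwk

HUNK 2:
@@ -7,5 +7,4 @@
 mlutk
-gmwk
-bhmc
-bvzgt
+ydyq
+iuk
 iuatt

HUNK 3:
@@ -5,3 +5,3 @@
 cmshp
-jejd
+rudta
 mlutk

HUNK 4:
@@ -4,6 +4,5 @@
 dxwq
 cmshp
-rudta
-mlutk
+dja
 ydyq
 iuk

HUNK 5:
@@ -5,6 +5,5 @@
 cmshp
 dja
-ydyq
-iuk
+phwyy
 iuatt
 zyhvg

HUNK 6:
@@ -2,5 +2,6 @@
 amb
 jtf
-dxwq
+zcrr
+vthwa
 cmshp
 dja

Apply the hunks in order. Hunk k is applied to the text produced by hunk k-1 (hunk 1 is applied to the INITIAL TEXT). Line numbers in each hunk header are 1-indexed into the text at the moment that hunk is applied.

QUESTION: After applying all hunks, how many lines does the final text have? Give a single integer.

Answer: 10

Derivation:
Hunk 1: at line 2 remove [tkq] add [dxwq,cmshp,jejd] -> 12 lines: ynj amb jtf dxwq cmshp jejd mlutk gmwk bhmc bvzgt iuatt zyhvg
Hunk 2: at line 7 remove [gmwk,bhmc,bvzgt] add [ydyq,iuk] -> 11 lines: ynj amb jtf dxwq cmshp jejd mlutk ydyq iuk iuatt zyhvg
Hunk 3: at line 5 remove [jejd] add [rudta] -> 11 lines: ynj amb jtf dxwq cmshp rudta mlutk ydyq iuk iuatt zyhvg
Hunk 4: at line 4 remove [rudta,mlutk] add [dja] -> 10 lines: ynj amb jtf dxwq cmshp dja ydyq iuk iuatt zyhvg
Hunk 5: at line 5 remove [ydyq,iuk] add [phwyy] -> 9 lines: ynj amb jtf dxwq cmshp dja phwyy iuatt zyhvg
Hunk 6: at line 2 remove [dxwq] add [zcrr,vthwa] -> 10 lines: ynj amb jtf zcrr vthwa cmshp dja phwyy iuatt zyhvg
Final line count: 10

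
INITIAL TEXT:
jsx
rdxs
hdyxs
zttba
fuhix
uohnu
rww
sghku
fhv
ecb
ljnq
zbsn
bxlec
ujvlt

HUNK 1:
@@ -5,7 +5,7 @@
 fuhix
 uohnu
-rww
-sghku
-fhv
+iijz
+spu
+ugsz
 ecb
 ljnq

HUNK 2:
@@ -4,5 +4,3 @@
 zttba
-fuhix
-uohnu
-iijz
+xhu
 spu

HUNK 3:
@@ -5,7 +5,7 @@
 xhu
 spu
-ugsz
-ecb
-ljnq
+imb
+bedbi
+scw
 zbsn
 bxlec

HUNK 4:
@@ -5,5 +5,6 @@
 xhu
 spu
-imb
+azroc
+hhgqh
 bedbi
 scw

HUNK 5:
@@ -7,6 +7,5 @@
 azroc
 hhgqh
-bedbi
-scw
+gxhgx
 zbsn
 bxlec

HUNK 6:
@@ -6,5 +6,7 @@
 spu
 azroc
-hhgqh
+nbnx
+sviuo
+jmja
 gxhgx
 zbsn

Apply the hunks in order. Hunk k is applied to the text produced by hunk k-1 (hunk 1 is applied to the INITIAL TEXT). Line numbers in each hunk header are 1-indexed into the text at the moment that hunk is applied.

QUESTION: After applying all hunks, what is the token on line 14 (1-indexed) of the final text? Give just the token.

Answer: ujvlt

Derivation:
Hunk 1: at line 5 remove [rww,sghku,fhv] add [iijz,spu,ugsz] -> 14 lines: jsx rdxs hdyxs zttba fuhix uohnu iijz spu ugsz ecb ljnq zbsn bxlec ujvlt
Hunk 2: at line 4 remove [fuhix,uohnu,iijz] add [xhu] -> 12 lines: jsx rdxs hdyxs zttba xhu spu ugsz ecb ljnq zbsn bxlec ujvlt
Hunk 3: at line 5 remove [ugsz,ecb,ljnq] add [imb,bedbi,scw] -> 12 lines: jsx rdxs hdyxs zttba xhu spu imb bedbi scw zbsn bxlec ujvlt
Hunk 4: at line 5 remove [imb] add [azroc,hhgqh] -> 13 lines: jsx rdxs hdyxs zttba xhu spu azroc hhgqh bedbi scw zbsn bxlec ujvlt
Hunk 5: at line 7 remove [bedbi,scw] add [gxhgx] -> 12 lines: jsx rdxs hdyxs zttba xhu spu azroc hhgqh gxhgx zbsn bxlec ujvlt
Hunk 6: at line 6 remove [hhgqh] add [nbnx,sviuo,jmja] -> 14 lines: jsx rdxs hdyxs zttba xhu spu azroc nbnx sviuo jmja gxhgx zbsn bxlec ujvlt
Final line 14: ujvlt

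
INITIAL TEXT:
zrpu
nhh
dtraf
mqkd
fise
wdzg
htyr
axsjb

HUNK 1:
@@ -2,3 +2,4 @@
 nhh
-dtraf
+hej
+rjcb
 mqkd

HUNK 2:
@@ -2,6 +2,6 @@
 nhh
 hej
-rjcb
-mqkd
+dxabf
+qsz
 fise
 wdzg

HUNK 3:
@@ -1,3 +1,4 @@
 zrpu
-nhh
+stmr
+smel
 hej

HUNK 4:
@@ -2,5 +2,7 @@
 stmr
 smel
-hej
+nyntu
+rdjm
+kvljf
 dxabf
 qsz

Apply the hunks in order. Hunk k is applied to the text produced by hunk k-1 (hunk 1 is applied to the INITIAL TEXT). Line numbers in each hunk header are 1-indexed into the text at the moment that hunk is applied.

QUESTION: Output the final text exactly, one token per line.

Hunk 1: at line 2 remove [dtraf] add [hej,rjcb] -> 9 lines: zrpu nhh hej rjcb mqkd fise wdzg htyr axsjb
Hunk 2: at line 2 remove [rjcb,mqkd] add [dxabf,qsz] -> 9 lines: zrpu nhh hej dxabf qsz fise wdzg htyr axsjb
Hunk 3: at line 1 remove [nhh] add [stmr,smel] -> 10 lines: zrpu stmr smel hej dxabf qsz fise wdzg htyr axsjb
Hunk 4: at line 2 remove [hej] add [nyntu,rdjm,kvljf] -> 12 lines: zrpu stmr smel nyntu rdjm kvljf dxabf qsz fise wdzg htyr axsjb

Answer: zrpu
stmr
smel
nyntu
rdjm
kvljf
dxabf
qsz
fise
wdzg
htyr
axsjb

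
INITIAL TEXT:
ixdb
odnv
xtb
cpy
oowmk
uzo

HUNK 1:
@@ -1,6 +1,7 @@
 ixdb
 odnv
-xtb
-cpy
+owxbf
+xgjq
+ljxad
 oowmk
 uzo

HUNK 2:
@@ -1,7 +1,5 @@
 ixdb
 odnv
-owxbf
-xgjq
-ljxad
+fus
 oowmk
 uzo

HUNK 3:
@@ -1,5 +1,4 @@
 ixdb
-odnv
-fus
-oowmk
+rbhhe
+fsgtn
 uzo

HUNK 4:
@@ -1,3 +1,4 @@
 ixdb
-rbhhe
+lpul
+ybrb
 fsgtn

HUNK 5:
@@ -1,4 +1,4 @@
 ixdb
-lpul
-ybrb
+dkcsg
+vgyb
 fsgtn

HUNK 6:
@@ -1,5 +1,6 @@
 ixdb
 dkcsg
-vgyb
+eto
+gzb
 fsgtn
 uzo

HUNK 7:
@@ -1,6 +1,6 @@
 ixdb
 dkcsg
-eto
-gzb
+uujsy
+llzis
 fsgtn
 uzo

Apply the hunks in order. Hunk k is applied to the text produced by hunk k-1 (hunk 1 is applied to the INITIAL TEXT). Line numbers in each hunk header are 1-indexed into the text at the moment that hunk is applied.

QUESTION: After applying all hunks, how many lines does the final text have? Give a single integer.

Hunk 1: at line 1 remove [xtb,cpy] add [owxbf,xgjq,ljxad] -> 7 lines: ixdb odnv owxbf xgjq ljxad oowmk uzo
Hunk 2: at line 1 remove [owxbf,xgjq,ljxad] add [fus] -> 5 lines: ixdb odnv fus oowmk uzo
Hunk 3: at line 1 remove [odnv,fus,oowmk] add [rbhhe,fsgtn] -> 4 lines: ixdb rbhhe fsgtn uzo
Hunk 4: at line 1 remove [rbhhe] add [lpul,ybrb] -> 5 lines: ixdb lpul ybrb fsgtn uzo
Hunk 5: at line 1 remove [lpul,ybrb] add [dkcsg,vgyb] -> 5 lines: ixdb dkcsg vgyb fsgtn uzo
Hunk 6: at line 1 remove [vgyb] add [eto,gzb] -> 6 lines: ixdb dkcsg eto gzb fsgtn uzo
Hunk 7: at line 1 remove [eto,gzb] add [uujsy,llzis] -> 6 lines: ixdb dkcsg uujsy llzis fsgtn uzo
Final line count: 6

Answer: 6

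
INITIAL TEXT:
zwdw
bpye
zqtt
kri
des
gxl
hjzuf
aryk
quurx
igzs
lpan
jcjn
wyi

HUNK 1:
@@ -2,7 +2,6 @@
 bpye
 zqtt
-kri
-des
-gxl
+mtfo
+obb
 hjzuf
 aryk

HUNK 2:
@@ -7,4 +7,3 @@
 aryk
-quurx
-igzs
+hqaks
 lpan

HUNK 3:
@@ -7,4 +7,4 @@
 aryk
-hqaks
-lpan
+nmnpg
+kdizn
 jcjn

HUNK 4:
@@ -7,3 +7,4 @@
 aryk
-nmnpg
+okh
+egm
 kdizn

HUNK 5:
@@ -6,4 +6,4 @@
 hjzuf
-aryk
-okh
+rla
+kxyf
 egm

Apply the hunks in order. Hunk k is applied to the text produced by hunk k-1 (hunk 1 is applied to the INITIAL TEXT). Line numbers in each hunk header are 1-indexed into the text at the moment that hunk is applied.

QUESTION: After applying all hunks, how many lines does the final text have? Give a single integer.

Answer: 12

Derivation:
Hunk 1: at line 2 remove [kri,des,gxl] add [mtfo,obb] -> 12 lines: zwdw bpye zqtt mtfo obb hjzuf aryk quurx igzs lpan jcjn wyi
Hunk 2: at line 7 remove [quurx,igzs] add [hqaks] -> 11 lines: zwdw bpye zqtt mtfo obb hjzuf aryk hqaks lpan jcjn wyi
Hunk 3: at line 7 remove [hqaks,lpan] add [nmnpg,kdizn] -> 11 lines: zwdw bpye zqtt mtfo obb hjzuf aryk nmnpg kdizn jcjn wyi
Hunk 4: at line 7 remove [nmnpg] add [okh,egm] -> 12 lines: zwdw bpye zqtt mtfo obb hjzuf aryk okh egm kdizn jcjn wyi
Hunk 5: at line 6 remove [aryk,okh] add [rla,kxyf] -> 12 lines: zwdw bpye zqtt mtfo obb hjzuf rla kxyf egm kdizn jcjn wyi
Final line count: 12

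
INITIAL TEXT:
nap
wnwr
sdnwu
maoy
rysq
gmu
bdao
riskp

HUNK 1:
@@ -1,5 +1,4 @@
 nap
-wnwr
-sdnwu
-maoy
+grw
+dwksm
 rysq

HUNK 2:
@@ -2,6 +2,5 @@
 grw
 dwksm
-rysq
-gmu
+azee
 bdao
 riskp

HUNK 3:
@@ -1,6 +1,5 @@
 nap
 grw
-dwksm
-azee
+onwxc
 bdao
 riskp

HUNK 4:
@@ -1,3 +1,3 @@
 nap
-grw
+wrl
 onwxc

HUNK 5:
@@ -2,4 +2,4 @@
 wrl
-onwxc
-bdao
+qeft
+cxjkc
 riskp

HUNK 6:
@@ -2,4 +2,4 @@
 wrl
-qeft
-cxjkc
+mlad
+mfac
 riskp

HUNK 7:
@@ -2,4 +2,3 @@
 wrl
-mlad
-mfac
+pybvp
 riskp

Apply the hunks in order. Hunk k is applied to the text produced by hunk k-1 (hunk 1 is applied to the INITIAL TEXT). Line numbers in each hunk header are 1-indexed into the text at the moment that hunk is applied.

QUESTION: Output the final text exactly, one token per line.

Hunk 1: at line 1 remove [wnwr,sdnwu,maoy] add [grw,dwksm] -> 7 lines: nap grw dwksm rysq gmu bdao riskp
Hunk 2: at line 2 remove [rysq,gmu] add [azee] -> 6 lines: nap grw dwksm azee bdao riskp
Hunk 3: at line 1 remove [dwksm,azee] add [onwxc] -> 5 lines: nap grw onwxc bdao riskp
Hunk 4: at line 1 remove [grw] add [wrl] -> 5 lines: nap wrl onwxc bdao riskp
Hunk 5: at line 2 remove [onwxc,bdao] add [qeft,cxjkc] -> 5 lines: nap wrl qeft cxjkc riskp
Hunk 6: at line 2 remove [qeft,cxjkc] add [mlad,mfac] -> 5 lines: nap wrl mlad mfac riskp
Hunk 7: at line 2 remove [mlad,mfac] add [pybvp] -> 4 lines: nap wrl pybvp riskp

Answer: nap
wrl
pybvp
riskp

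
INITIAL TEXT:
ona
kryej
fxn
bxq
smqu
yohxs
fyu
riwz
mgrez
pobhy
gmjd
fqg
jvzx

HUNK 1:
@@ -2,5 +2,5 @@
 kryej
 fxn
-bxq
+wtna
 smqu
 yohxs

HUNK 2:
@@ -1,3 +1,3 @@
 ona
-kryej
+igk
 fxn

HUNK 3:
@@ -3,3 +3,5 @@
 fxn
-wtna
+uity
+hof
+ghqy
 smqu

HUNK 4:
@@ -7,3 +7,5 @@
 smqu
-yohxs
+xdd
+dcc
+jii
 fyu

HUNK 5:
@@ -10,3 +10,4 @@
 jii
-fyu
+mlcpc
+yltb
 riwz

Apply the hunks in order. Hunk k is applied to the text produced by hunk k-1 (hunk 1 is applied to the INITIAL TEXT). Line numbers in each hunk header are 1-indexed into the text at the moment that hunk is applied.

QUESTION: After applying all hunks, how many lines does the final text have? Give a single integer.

Answer: 18

Derivation:
Hunk 1: at line 2 remove [bxq] add [wtna] -> 13 lines: ona kryej fxn wtna smqu yohxs fyu riwz mgrez pobhy gmjd fqg jvzx
Hunk 2: at line 1 remove [kryej] add [igk] -> 13 lines: ona igk fxn wtna smqu yohxs fyu riwz mgrez pobhy gmjd fqg jvzx
Hunk 3: at line 3 remove [wtna] add [uity,hof,ghqy] -> 15 lines: ona igk fxn uity hof ghqy smqu yohxs fyu riwz mgrez pobhy gmjd fqg jvzx
Hunk 4: at line 7 remove [yohxs] add [xdd,dcc,jii] -> 17 lines: ona igk fxn uity hof ghqy smqu xdd dcc jii fyu riwz mgrez pobhy gmjd fqg jvzx
Hunk 5: at line 10 remove [fyu] add [mlcpc,yltb] -> 18 lines: ona igk fxn uity hof ghqy smqu xdd dcc jii mlcpc yltb riwz mgrez pobhy gmjd fqg jvzx
Final line count: 18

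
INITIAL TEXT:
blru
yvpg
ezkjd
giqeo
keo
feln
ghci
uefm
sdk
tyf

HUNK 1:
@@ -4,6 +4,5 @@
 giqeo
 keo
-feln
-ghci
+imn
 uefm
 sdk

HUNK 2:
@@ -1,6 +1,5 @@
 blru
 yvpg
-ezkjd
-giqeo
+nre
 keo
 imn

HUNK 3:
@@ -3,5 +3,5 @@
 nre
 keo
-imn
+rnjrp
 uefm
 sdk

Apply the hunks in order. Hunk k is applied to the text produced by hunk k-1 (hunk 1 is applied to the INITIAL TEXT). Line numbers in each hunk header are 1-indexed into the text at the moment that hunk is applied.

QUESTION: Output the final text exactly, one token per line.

Hunk 1: at line 4 remove [feln,ghci] add [imn] -> 9 lines: blru yvpg ezkjd giqeo keo imn uefm sdk tyf
Hunk 2: at line 1 remove [ezkjd,giqeo] add [nre] -> 8 lines: blru yvpg nre keo imn uefm sdk tyf
Hunk 3: at line 3 remove [imn] add [rnjrp] -> 8 lines: blru yvpg nre keo rnjrp uefm sdk tyf

Answer: blru
yvpg
nre
keo
rnjrp
uefm
sdk
tyf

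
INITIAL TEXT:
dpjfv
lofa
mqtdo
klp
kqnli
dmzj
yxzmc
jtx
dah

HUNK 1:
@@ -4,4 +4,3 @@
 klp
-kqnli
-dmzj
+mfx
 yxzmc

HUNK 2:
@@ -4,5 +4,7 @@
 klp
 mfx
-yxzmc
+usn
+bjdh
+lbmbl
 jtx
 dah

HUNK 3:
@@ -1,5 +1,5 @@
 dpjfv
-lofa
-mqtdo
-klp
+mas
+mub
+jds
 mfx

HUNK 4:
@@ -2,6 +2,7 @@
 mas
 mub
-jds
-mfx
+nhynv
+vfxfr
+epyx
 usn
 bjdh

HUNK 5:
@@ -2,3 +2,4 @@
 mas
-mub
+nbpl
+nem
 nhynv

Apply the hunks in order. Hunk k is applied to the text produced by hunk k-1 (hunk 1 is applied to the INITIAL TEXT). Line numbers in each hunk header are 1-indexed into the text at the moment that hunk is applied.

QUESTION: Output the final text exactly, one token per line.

Answer: dpjfv
mas
nbpl
nem
nhynv
vfxfr
epyx
usn
bjdh
lbmbl
jtx
dah

Derivation:
Hunk 1: at line 4 remove [kqnli,dmzj] add [mfx] -> 8 lines: dpjfv lofa mqtdo klp mfx yxzmc jtx dah
Hunk 2: at line 4 remove [yxzmc] add [usn,bjdh,lbmbl] -> 10 lines: dpjfv lofa mqtdo klp mfx usn bjdh lbmbl jtx dah
Hunk 3: at line 1 remove [lofa,mqtdo,klp] add [mas,mub,jds] -> 10 lines: dpjfv mas mub jds mfx usn bjdh lbmbl jtx dah
Hunk 4: at line 2 remove [jds,mfx] add [nhynv,vfxfr,epyx] -> 11 lines: dpjfv mas mub nhynv vfxfr epyx usn bjdh lbmbl jtx dah
Hunk 5: at line 2 remove [mub] add [nbpl,nem] -> 12 lines: dpjfv mas nbpl nem nhynv vfxfr epyx usn bjdh lbmbl jtx dah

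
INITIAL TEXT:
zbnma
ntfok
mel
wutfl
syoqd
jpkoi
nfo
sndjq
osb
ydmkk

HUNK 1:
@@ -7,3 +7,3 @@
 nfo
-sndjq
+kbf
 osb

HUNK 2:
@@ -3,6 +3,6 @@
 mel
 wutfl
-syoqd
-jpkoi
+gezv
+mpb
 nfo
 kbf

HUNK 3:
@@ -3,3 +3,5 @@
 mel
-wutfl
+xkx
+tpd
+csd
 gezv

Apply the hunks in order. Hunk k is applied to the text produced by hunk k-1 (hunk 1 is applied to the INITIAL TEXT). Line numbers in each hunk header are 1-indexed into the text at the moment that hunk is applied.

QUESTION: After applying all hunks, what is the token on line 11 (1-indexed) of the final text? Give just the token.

Hunk 1: at line 7 remove [sndjq] add [kbf] -> 10 lines: zbnma ntfok mel wutfl syoqd jpkoi nfo kbf osb ydmkk
Hunk 2: at line 3 remove [syoqd,jpkoi] add [gezv,mpb] -> 10 lines: zbnma ntfok mel wutfl gezv mpb nfo kbf osb ydmkk
Hunk 3: at line 3 remove [wutfl] add [xkx,tpd,csd] -> 12 lines: zbnma ntfok mel xkx tpd csd gezv mpb nfo kbf osb ydmkk
Final line 11: osb

Answer: osb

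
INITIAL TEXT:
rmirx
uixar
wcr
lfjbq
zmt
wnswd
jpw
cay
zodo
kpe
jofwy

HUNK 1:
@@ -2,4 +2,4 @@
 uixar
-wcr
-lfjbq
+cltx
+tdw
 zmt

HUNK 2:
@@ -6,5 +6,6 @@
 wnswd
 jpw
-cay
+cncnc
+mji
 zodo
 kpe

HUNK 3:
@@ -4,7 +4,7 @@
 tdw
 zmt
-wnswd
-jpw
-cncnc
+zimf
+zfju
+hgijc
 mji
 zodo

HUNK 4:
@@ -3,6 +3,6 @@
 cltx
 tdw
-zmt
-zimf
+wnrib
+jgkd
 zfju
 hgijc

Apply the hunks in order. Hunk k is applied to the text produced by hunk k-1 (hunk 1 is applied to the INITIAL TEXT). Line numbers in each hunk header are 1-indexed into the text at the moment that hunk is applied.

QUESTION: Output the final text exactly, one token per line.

Answer: rmirx
uixar
cltx
tdw
wnrib
jgkd
zfju
hgijc
mji
zodo
kpe
jofwy

Derivation:
Hunk 1: at line 2 remove [wcr,lfjbq] add [cltx,tdw] -> 11 lines: rmirx uixar cltx tdw zmt wnswd jpw cay zodo kpe jofwy
Hunk 2: at line 6 remove [cay] add [cncnc,mji] -> 12 lines: rmirx uixar cltx tdw zmt wnswd jpw cncnc mji zodo kpe jofwy
Hunk 3: at line 4 remove [wnswd,jpw,cncnc] add [zimf,zfju,hgijc] -> 12 lines: rmirx uixar cltx tdw zmt zimf zfju hgijc mji zodo kpe jofwy
Hunk 4: at line 3 remove [zmt,zimf] add [wnrib,jgkd] -> 12 lines: rmirx uixar cltx tdw wnrib jgkd zfju hgijc mji zodo kpe jofwy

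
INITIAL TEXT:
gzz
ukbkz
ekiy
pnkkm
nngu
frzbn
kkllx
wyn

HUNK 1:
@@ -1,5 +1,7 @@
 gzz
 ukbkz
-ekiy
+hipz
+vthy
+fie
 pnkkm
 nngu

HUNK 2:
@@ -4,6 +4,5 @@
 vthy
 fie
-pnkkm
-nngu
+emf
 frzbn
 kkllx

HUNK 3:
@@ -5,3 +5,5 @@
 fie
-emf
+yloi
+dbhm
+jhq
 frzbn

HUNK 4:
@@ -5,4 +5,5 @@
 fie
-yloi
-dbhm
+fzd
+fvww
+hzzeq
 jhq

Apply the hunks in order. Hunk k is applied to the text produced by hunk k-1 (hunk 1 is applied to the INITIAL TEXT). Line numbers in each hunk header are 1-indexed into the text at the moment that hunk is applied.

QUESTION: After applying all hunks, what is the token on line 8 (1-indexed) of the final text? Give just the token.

Hunk 1: at line 1 remove [ekiy] add [hipz,vthy,fie] -> 10 lines: gzz ukbkz hipz vthy fie pnkkm nngu frzbn kkllx wyn
Hunk 2: at line 4 remove [pnkkm,nngu] add [emf] -> 9 lines: gzz ukbkz hipz vthy fie emf frzbn kkllx wyn
Hunk 3: at line 5 remove [emf] add [yloi,dbhm,jhq] -> 11 lines: gzz ukbkz hipz vthy fie yloi dbhm jhq frzbn kkllx wyn
Hunk 4: at line 5 remove [yloi,dbhm] add [fzd,fvww,hzzeq] -> 12 lines: gzz ukbkz hipz vthy fie fzd fvww hzzeq jhq frzbn kkllx wyn
Final line 8: hzzeq

Answer: hzzeq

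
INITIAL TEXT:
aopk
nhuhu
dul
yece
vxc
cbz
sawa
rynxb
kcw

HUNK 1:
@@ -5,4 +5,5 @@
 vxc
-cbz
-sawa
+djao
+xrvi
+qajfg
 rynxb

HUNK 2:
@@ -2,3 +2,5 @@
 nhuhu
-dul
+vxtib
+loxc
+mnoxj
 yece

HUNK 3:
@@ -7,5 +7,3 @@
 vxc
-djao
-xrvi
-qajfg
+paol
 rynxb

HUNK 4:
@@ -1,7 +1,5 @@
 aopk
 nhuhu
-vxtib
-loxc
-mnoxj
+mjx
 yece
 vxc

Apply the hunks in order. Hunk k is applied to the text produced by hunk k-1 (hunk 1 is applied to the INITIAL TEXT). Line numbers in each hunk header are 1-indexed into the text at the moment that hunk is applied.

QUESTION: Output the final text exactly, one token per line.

Answer: aopk
nhuhu
mjx
yece
vxc
paol
rynxb
kcw

Derivation:
Hunk 1: at line 5 remove [cbz,sawa] add [djao,xrvi,qajfg] -> 10 lines: aopk nhuhu dul yece vxc djao xrvi qajfg rynxb kcw
Hunk 2: at line 2 remove [dul] add [vxtib,loxc,mnoxj] -> 12 lines: aopk nhuhu vxtib loxc mnoxj yece vxc djao xrvi qajfg rynxb kcw
Hunk 3: at line 7 remove [djao,xrvi,qajfg] add [paol] -> 10 lines: aopk nhuhu vxtib loxc mnoxj yece vxc paol rynxb kcw
Hunk 4: at line 1 remove [vxtib,loxc,mnoxj] add [mjx] -> 8 lines: aopk nhuhu mjx yece vxc paol rynxb kcw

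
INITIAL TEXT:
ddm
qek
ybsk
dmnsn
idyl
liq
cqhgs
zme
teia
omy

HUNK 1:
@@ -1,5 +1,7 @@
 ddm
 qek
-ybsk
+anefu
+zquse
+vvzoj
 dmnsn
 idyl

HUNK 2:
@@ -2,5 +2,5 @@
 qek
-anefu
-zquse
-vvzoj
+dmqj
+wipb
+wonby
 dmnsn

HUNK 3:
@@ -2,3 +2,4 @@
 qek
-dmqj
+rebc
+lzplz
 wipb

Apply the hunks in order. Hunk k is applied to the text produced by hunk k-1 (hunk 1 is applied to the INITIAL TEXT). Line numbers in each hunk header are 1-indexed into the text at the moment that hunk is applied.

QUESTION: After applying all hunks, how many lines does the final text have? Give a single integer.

Answer: 13

Derivation:
Hunk 1: at line 1 remove [ybsk] add [anefu,zquse,vvzoj] -> 12 lines: ddm qek anefu zquse vvzoj dmnsn idyl liq cqhgs zme teia omy
Hunk 2: at line 2 remove [anefu,zquse,vvzoj] add [dmqj,wipb,wonby] -> 12 lines: ddm qek dmqj wipb wonby dmnsn idyl liq cqhgs zme teia omy
Hunk 3: at line 2 remove [dmqj] add [rebc,lzplz] -> 13 lines: ddm qek rebc lzplz wipb wonby dmnsn idyl liq cqhgs zme teia omy
Final line count: 13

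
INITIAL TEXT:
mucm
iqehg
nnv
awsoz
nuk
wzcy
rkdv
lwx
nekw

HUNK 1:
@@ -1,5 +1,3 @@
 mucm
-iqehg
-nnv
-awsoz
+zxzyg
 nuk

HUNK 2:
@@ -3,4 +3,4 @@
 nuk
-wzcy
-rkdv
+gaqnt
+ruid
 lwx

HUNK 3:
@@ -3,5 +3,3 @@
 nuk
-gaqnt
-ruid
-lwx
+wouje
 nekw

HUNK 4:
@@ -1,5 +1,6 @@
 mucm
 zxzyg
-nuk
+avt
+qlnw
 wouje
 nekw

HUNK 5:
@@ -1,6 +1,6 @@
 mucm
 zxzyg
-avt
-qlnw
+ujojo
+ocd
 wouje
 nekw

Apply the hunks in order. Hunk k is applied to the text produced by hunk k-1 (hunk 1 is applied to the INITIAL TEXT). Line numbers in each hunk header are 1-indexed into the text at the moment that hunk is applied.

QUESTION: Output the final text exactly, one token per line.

Hunk 1: at line 1 remove [iqehg,nnv,awsoz] add [zxzyg] -> 7 lines: mucm zxzyg nuk wzcy rkdv lwx nekw
Hunk 2: at line 3 remove [wzcy,rkdv] add [gaqnt,ruid] -> 7 lines: mucm zxzyg nuk gaqnt ruid lwx nekw
Hunk 3: at line 3 remove [gaqnt,ruid,lwx] add [wouje] -> 5 lines: mucm zxzyg nuk wouje nekw
Hunk 4: at line 1 remove [nuk] add [avt,qlnw] -> 6 lines: mucm zxzyg avt qlnw wouje nekw
Hunk 5: at line 1 remove [avt,qlnw] add [ujojo,ocd] -> 6 lines: mucm zxzyg ujojo ocd wouje nekw

Answer: mucm
zxzyg
ujojo
ocd
wouje
nekw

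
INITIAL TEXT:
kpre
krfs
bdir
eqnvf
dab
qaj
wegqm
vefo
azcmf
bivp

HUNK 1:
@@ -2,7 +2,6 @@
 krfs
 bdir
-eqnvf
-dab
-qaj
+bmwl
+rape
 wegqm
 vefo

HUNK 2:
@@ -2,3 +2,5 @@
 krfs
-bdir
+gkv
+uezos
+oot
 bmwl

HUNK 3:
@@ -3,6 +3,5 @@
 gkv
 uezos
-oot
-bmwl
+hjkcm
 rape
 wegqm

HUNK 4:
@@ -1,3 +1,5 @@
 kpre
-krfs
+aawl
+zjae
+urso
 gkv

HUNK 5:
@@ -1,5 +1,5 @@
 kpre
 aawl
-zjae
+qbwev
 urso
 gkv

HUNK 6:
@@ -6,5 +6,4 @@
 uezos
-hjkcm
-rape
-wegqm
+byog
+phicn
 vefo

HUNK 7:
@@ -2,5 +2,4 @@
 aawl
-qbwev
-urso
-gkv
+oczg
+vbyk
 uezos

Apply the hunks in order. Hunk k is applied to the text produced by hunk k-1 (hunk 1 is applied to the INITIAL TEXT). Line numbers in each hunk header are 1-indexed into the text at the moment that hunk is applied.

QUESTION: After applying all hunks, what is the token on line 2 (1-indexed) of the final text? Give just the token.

Answer: aawl

Derivation:
Hunk 1: at line 2 remove [eqnvf,dab,qaj] add [bmwl,rape] -> 9 lines: kpre krfs bdir bmwl rape wegqm vefo azcmf bivp
Hunk 2: at line 2 remove [bdir] add [gkv,uezos,oot] -> 11 lines: kpre krfs gkv uezos oot bmwl rape wegqm vefo azcmf bivp
Hunk 3: at line 3 remove [oot,bmwl] add [hjkcm] -> 10 lines: kpre krfs gkv uezos hjkcm rape wegqm vefo azcmf bivp
Hunk 4: at line 1 remove [krfs] add [aawl,zjae,urso] -> 12 lines: kpre aawl zjae urso gkv uezos hjkcm rape wegqm vefo azcmf bivp
Hunk 5: at line 1 remove [zjae] add [qbwev] -> 12 lines: kpre aawl qbwev urso gkv uezos hjkcm rape wegqm vefo azcmf bivp
Hunk 6: at line 6 remove [hjkcm,rape,wegqm] add [byog,phicn] -> 11 lines: kpre aawl qbwev urso gkv uezos byog phicn vefo azcmf bivp
Hunk 7: at line 2 remove [qbwev,urso,gkv] add [oczg,vbyk] -> 10 lines: kpre aawl oczg vbyk uezos byog phicn vefo azcmf bivp
Final line 2: aawl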